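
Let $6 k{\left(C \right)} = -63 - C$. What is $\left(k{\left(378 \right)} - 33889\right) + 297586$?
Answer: $\frac{527247}{2} \approx 2.6362 \cdot 10^{5}$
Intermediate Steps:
$k{\left(C \right)} = - \frac{21}{2} - \frac{C}{6}$ ($k{\left(C \right)} = \frac{-63 - C}{6} = - \frac{21}{2} - \frac{C}{6}$)
$\left(k{\left(378 \right)} - 33889\right) + 297586 = \left(\left(- \frac{21}{2} - 63\right) - 33889\right) + 297586 = \left(- \frac{147}{2} - 33889\right) + 297586 = - \frac{67925}{2} + 297586 = \frac{527247}{2}$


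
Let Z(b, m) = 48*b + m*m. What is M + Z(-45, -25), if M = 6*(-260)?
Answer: -3095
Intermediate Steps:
Z(b, m) = m² + 48*b (Z(b, m) = 48*b + m² = m² + 48*b)
M = -1560
M + Z(-45, -25) = -1560 + ((-25)² + 48*(-45)) = -1560 + (625 - 2160) = -1560 - 1535 = -3095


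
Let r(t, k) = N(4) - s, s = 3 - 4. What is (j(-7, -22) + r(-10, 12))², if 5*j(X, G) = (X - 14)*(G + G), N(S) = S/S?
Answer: 872356/25 ≈ 34894.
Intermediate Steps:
s = -1
N(S) = 1
r(t, k) = 2 (r(t, k) = 1 - 1*(-1) = 1 + 1 = 2)
j(X, G) = 2*G*(-14 + X)/5 (j(X, G) = ((X - 14)*(G + G))/5 = ((-14 + X)*(2*G))/5 = (2*G*(-14 + X))/5 = 2*G*(-14 + X)/5)
(j(-7, -22) + r(-10, 12))² = ((⅖)*(-22)*(-14 - 7) + 2)² = ((⅖)*(-22)*(-21) + 2)² = (924/5 + 2)² = (934/5)² = 872356/25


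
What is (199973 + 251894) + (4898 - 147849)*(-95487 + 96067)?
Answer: -82459713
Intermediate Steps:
(199973 + 251894) + (4898 - 147849)*(-95487 + 96067) = 451867 - 142951*580 = 451867 - 82911580 = -82459713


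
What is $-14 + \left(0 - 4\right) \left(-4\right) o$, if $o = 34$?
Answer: $530$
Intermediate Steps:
$-14 + \left(0 - 4\right) \left(-4\right) o = -14 + \left(0 - 4\right) \left(-4\right) 34 = -14 + \left(-4\right) \left(-4\right) 34 = -14 + 16 \cdot 34 = -14 + 544 = 530$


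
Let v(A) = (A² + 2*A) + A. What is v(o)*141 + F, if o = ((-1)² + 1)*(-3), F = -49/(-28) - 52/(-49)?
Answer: 497999/196 ≈ 2540.8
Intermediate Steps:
F = 551/196 (F = -49*(-1/28) - 52*(-1/49) = 7/4 + 52/49 = 551/196 ≈ 2.8112)
o = -6 (o = (1 + 1)*(-3) = 2*(-3) = -6)
v(A) = A² + 3*A
v(o)*141 + F = -6*(3 - 6)*141 + 551/196 = -6*(-3)*141 + 551/196 = 18*141 + 551/196 = 2538 + 551/196 = 497999/196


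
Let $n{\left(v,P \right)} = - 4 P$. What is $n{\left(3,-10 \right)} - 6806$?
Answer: $-6766$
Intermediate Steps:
$n{\left(3,-10 \right)} - 6806 = \left(-4\right) \left(-10\right) - 6806 = 40 - 6806 = -6766$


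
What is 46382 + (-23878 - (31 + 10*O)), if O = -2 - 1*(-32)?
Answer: 22173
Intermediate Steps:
O = 30 (O = -2 + 32 = 30)
46382 + (-23878 - (31 + 10*O)) = 46382 + (-23878 - (31 + 10*30)) = 46382 + (-23878 - (31 + 300)) = 46382 + (-23878 - 1*331) = 46382 + (-23878 - 331) = 46382 - 24209 = 22173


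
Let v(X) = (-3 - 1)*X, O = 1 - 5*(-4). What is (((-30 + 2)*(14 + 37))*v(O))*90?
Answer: 10795680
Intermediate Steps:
O = 21 (O = 1 + 20 = 21)
v(X) = -4*X
(((-30 + 2)*(14 + 37))*v(O))*90 = (((-30 + 2)*(14 + 37))*(-4*21))*90 = (-28*51*(-84))*90 = -1428*(-84)*90 = 119952*90 = 10795680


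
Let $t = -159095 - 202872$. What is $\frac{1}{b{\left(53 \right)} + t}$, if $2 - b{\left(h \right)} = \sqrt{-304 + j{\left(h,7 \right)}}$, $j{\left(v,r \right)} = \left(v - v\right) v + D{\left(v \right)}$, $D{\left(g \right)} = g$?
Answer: $\frac{i}{\sqrt{251} - 361965 i} \approx -2.7627 \cdot 10^{-6} + 1.2092 \cdot 10^{-10} i$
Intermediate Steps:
$j{\left(v,r \right)} = v$ ($j{\left(v,r \right)} = \left(v - v\right) v + v = 0 v + v = 0 + v = v$)
$t = -361967$
$b{\left(h \right)} = 2 - \sqrt{-304 + h}$
$\frac{1}{b{\left(53 \right)} + t} = \frac{1}{\left(2 - \sqrt{-304 + 53}\right) - 361967} = \frac{1}{\left(2 - \sqrt{-251}\right) - 361967} = \frac{1}{\left(2 - i \sqrt{251}\right) - 361967} = \frac{1}{-361965 - i \sqrt{251}}$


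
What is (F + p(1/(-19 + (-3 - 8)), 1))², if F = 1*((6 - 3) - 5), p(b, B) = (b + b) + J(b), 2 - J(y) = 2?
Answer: 961/225 ≈ 4.2711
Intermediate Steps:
J(y) = 0 (J(y) = 2 - 1*2 = 2 - 2 = 0)
p(b, B) = 2*b (p(b, B) = (b + b) + 0 = 2*b + 0 = 2*b)
F = -2 (F = 1*(3 - 5) = 1*(-2) = -2)
(F + p(1/(-19 + (-3 - 8)), 1))² = (-2 + 2/(-19 + (-3 - 8)))² = (-2 + 2/(-19 - 11))² = (-2 + 2/(-30))² = (-2 + 2*(-1/30))² = (-2 - 1/15)² = (-31/15)² = 961/225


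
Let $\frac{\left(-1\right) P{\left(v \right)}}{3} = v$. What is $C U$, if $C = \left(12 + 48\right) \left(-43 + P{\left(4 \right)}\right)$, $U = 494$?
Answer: $-1630200$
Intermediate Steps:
$P{\left(v \right)} = - 3 v$
$C = -3300$ ($C = \left(12 + 48\right) \left(-43 - 12\right) = 60 \left(-43 - 12\right) = 60 \left(-55\right) = -3300$)
$C U = \left(-3300\right) 494 = -1630200$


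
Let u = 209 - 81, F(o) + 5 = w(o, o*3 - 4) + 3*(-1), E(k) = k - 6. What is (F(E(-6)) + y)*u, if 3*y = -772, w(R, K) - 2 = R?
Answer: -105728/3 ≈ -35243.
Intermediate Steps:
w(R, K) = 2 + R
E(k) = -6 + k
y = -772/3 (y = (1/3)*(-772) = -772/3 ≈ -257.33)
F(o) = -6 + o (F(o) = -5 + ((2 + o) + 3*(-1)) = -5 + ((2 + o) - 3) = -5 + (-1 + o) = -6 + o)
u = 128
(F(E(-6)) + y)*u = ((-6 + (-6 - 6)) - 772/3)*128 = ((-6 - 12) - 772/3)*128 = (-18 - 772/3)*128 = -826/3*128 = -105728/3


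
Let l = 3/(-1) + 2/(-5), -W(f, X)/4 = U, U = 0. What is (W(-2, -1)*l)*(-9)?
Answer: 0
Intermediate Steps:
W(f, X) = 0 (W(f, X) = -4*0 = 0)
l = -17/5 (l = 3*(-1) + 2*(-⅕) = -3 - ⅖ = -17/5 ≈ -3.4000)
(W(-2, -1)*l)*(-9) = (0*(-17/5))*(-9) = 0*(-9) = 0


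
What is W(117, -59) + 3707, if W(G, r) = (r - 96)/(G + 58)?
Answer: 129714/35 ≈ 3706.1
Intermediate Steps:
W(G, r) = (-96 + r)/(58 + G)
W(117, -59) + 3707 = (-96 - 59)/(58 + 117) + 3707 = -155/175 + 3707 = (1/175)*(-155) + 3707 = -31/35 + 3707 = 129714/35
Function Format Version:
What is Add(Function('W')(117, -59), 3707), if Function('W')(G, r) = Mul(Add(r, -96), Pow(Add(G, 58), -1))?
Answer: Rational(129714, 35) ≈ 3706.1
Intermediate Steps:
Function('W')(G, r) = Mul(Pow(Add(58, G), -1), Add(-96, r)) (Function('W')(G, r) = Mul(Add(-96, r), Pow(Add(58, G), -1)) = Mul(Pow(Add(58, G), -1), Add(-96, r)))
Add(Function('W')(117, -59), 3707) = Add(Mul(Pow(Add(58, 117), -1), Add(-96, -59)), 3707) = Add(Mul(Pow(175, -1), -155), 3707) = Add(Mul(Rational(1, 175), -155), 3707) = Add(Rational(-31, 35), 3707) = Rational(129714, 35)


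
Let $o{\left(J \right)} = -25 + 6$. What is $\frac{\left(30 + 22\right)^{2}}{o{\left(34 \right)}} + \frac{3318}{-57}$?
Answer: $- \frac{3810}{19} \approx -200.53$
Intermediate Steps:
$o{\left(J \right)} = -19$
$\frac{\left(30 + 22\right)^{2}}{o{\left(34 \right)}} + \frac{3318}{-57} = \frac{\left(30 + 22\right)^{2}}{-19} + \frac{3318}{-57} = 52^{2} \left(- \frac{1}{19}\right) + 3318 \left(- \frac{1}{57}\right) = 2704 \left(- \frac{1}{19}\right) - \frac{1106}{19} = - \frac{2704}{19} - \frac{1106}{19} = - \frac{3810}{19}$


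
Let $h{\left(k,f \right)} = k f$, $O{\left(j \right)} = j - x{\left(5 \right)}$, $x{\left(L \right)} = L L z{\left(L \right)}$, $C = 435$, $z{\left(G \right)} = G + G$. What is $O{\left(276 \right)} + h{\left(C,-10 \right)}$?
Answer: $-4324$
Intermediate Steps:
$z{\left(G \right)} = 2 G$
$x{\left(L \right)} = 2 L^{3}$ ($x{\left(L \right)} = L L 2 L = L^{2} \cdot 2 L = 2 L^{3}$)
$O{\left(j \right)} = -250 + j$ ($O{\left(j \right)} = j - 2 \cdot 5^{3} = j - 2 \cdot 125 = j - 250 = -250 + j$)
$h{\left(k,f \right)} = f k$
$O{\left(276 \right)} + h{\left(C,-10 \right)} = \left(-250 + 276\right) - 4350 = 26 - 4350 = -4324$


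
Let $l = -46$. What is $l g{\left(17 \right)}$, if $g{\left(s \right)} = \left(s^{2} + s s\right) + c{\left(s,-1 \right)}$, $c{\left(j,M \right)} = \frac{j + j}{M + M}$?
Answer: $-25806$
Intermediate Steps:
$c{\left(j,M \right)} = \frac{j}{M}$ ($c{\left(j,M \right)} = \frac{2 j}{2 M} = 2 j \frac{1}{2 M} = \frac{j}{M}$)
$g{\left(s \right)} = - s + 2 s^{2}$ ($g{\left(s \right)} = \left(s^{2} + s s\right) + \frac{s}{-1} = \left(s^{2} + s^{2}\right) + s \left(-1\right) = 2 s^{2} - s = - s + 2 s^{2}$)
$l g{\left(17 \right)} = - 46 \cdot 17 \left(-1 + 2 \cdot 17\right) = - 46 \cdot 17 \left(-1 + 34\right) = - 46 \cdot 17 \cdot 33 = \left(-46\right) 561 = -25806$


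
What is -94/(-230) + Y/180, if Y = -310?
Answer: -2719/2070 ≈ -1.3135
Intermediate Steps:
-94/(-230) + Y/180 = -94/(-230) - 310/180 = -94*(-1/230) - 310*1/180 = 47/115 - 31/18 = -2719/2070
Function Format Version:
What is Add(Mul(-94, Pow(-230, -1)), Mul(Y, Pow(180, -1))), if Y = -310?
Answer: Rational(-2719, 2070) ≈ -1.3135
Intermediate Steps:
Add(Mul(-94, Pow(-230, -1)), Mul(Y, Pow(180, -1))) = Add(Mul(-94, Pow(-230, -1)), Mul(-310, Pow(180, -1))) = Add(Mul(-94, Rational(-1, 230)), Mul(-310, Rational(1, 180))) = Add(Rational(47, 115), Rational(-31, 18)) = Rational(-2719, 2070)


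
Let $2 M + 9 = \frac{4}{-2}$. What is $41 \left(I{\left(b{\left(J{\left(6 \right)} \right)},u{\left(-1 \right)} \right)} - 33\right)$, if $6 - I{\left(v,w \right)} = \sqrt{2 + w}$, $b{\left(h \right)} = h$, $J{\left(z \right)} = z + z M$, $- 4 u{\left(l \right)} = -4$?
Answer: $-1107 - 41 \sqrt{3} \approx -1178.0$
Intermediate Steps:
$M = - \frac{11}{2}$ ($M = - \frac{9}{2} + \frac{4 \frac{1}{-2}}{2} = - \frac{9}{2} + \frac{4 \left(- \frac{1}{2}\right)}{2} = - \frac{9}{2} + \frac{1}{2} \left(-2\right) = - \frac{9}{2} - 1 = - \frac{11}{2} \approx -5.5$)
$u{\left(l \right)} = 1$ ($u{\left(l \right)} = \left(- \frac{1}{4}\right) \left(-4\right) = 1$)
$J{\left(z \right)} = - \frac{9 z}{2}$ ($J{\left(z \right)} = z + z \left(- \frac{11}{2}\right) = z - \frac{11 z}{2} = - \frac{9 z}{2}$)
$I{\left(v,w \right)} = 6 - \sqrt{2 + w}$
$41 \left(I{\left(b{\left(J{\left(6 \right)} \right)},u{\left(-1 \right)} \right)} - 33\right) = 41 \left(\left(6 - \sqrt{2 + 1}\right) - 33\right) = 41 \left(\left(6 - \sqrt{3}\right) - 33\right) = 41 \left(-27 - \sqrt{3}\right) = -1107 - 41 \sqrt{3}$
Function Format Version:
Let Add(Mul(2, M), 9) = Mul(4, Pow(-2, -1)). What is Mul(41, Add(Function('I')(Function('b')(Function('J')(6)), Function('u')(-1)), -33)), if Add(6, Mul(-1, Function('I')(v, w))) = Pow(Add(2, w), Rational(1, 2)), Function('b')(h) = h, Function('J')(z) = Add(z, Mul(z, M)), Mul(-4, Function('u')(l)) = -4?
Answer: Add(-1107, Mul(-41, Pow(3, Rational(1, 2)))) ≈ -1178.0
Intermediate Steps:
M = Rational(-11, 2) (M = Add(Rational(-9, 2), Mul(Rational(1, 2), Mul(4, Pow(-2, -1)))) = Add(Rational(-9, 2), Mul(Rational(1, 2), Mul(4, Rational(-1, 2)))) = Add(Rational(-9, 2), Mul(Rational(1, 2), -2)) = Add(Rational(-9, 2), -1) = Rational(-11, 2) ≈ -5.5000)
Function('u')(l) = 1 (Function('u')(l) = Mul(Rational(-1, 4), -4) = 1)
Function('J')(z) = Mul(Rational(-9, 2), z) (Function('J')(z) = Add(z, Mul(z, Rational(-11, 2))) = Add(z, Mul(Rational(-11, 2), z)) = Mul(Rational(-9, 2), z))
Function('I')(v, w) = Add(6, Mul(-1, Pow(Add(2, w), Rational(1, 2))))
Mul(41, Add(Function('I')(Function('b')(Function('J')(6)), Function('u')(-1)), -33)) = Mul(41, Add(Add(6, Mul(-1, Pow(Add(2, 1), Rational(1, 2)))), -33)) = Mul(41, Add(Add(6, Mul(-1, Pow(3, Rational(1, 2)))), -33)) = Mul(41, Add(-27, Mul(-1, Pow(3, Rational(1, 2))))) = Add(-1107, Mul(-41, Pow(3, Rational(1, 2))))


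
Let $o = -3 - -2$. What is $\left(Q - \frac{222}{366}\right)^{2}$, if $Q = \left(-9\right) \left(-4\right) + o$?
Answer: $\frac{4401604}{3721} \approx 1182.9$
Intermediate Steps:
$o = -1$ ($o = -3 + 2 = -1$)
$Q = 35$ ($Q = \left(-9\right) \left(-4\right) - 1 = 36 - 1 = 35$)
$\left(Q - \frac{222}{366}\right)^{2} = \left(35 - \frac{222}{366}\right)^{2} = \left(35 - \frac{37}{61}\right)^{2} = \left(\frac{2098}{61}\right)^{2} = \frac{4401604}{3721}$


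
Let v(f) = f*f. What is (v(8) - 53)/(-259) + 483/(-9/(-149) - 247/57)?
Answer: -55939369/494690 ≈ -113.08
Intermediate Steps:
v(f) = f²
(v(8) - 53)/(-259) + 483/(-9/(-149) - 247/57) = (8² - 53)/(-259) + 483/(-9/(-149) - 247/57) = (64 - 53)*(-1/259) + 483/(-9*(-1/149) - 247*1/57) = 11*(-1/259) + 483/(9/149 - 13/3) = -11/259 + 483/(-1910/447) = -11/259 + 483*(-447/1910) = -11/259 - 215901/1910 = -55939369/494690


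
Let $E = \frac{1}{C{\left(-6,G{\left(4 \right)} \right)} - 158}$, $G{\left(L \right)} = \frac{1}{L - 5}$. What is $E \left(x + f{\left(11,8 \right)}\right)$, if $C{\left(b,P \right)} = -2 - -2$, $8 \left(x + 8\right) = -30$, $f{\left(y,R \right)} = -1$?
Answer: $\frac{51}{632} \approx 0.080696$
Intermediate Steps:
$G{\left(L \right)} = \frac{1}{-5 + L}$
$x = - \frac{47}{4}$ ($x = -8 + \frac{1}{8} \left(-30\right) = -8 - \frac{15}{4} = - \frac{47}{4} \approx -11.75$)
$C{\left(b,P \right)} = 0$ ($C{\left(b,P \right)} = -2 + 2 = 0$)
$E = - \frac{1}{158}$ ($E = \frac{1}{0 - 158} = \frac{1}{-158} = - \frac{1}{158} \approx -0.0063291$)
$E \left(x + f{\left(11,8 \right)}\right) = - \frac{- \frac{47}{4} - 1}{158} = \left(- \frac{1}{158}\right) \left(- \frac{51}{4}\right) = \frac{51}{632}$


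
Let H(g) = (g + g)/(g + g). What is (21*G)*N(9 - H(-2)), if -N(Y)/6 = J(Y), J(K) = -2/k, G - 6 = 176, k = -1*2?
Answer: -22932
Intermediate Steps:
k = -2
G = 182 (G = 6 + 176 = 182)
H(g) = 1 (H(g) = (2*g)/((2*g)) = (2*g)*(1/(2*g)) = 1)
J(K) = 1 (J(K) = -2/(-2) = -2*(-½) = 1)
N(Y) = -6 (N(Y) = -6*1 = -6)
(21*G)*N(9 - H(-2)) = (21*182)*(-6) = 3822*(-6) = -22932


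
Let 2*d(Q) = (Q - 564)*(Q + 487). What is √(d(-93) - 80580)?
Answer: I*√210009 ≈ 458.27*I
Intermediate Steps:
d(Q) = (-564 + Q)*(487 + Q)/2 (d(Q) = ((Q - 564)*(Q + 487))/2 = ((-564 + Q)*(487 + Q))/2 = (-564 + Q)*(487 + Q)/2)
√(d(-93) - 80580) = √((-137334 + (½)*(-93)² - 77/2*(-93)) - 80580) = √((-137334 + (½)*8649 + 7161/2) - 80580) = √((-137334 + 8649/2 + 7161/2) - 80580) = √(-129429 - 80580) = √(-210009) = I*√210009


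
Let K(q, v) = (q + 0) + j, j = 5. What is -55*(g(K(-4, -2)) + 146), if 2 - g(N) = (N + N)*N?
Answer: -8030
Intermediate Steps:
K(q, v) = 5 + q (K(q, v) = (q + 0) + 5 = q + 5 = 5 + q)
g(N) = 2 - 2*N² (g(N) = 2 - (N + N)*N = 2 - 2*N*N = 2 - 2*N²)
-55*(g(K(-4, -2)) + 146) = -55*((2 - 2*(5 - 4)²) + 146) = -55*((2 - 2*1²) + 146) = -55*((2 - 2*1) + 146) = -55*((2 - 2) + 146) = -55*(0 + 146) = -55*146 = -8030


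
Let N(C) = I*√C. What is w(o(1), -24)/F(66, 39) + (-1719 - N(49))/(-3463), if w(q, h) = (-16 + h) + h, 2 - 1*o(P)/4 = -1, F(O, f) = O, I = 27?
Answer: -47852/114279 ≈ -0.41873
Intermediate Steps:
N(C) = 27*√C
o(P) = 12 (o(P) = 8 - 4*(-1) = 8 + 4 = 12)
w(q, h) = -16 + 2*h
w(o(1), -24)/F(66, 39) + (-1719 - N(49))/(-3463) = (-16 + 2*(-24))/66 + (-1719 - 27*√49)/(-3463) = (-16 - 48)*(1/66) + (-1719 - 27*7)*(-1/3463) = -64*1/66 + (-1719 - 1*189)*(-1/3463) = -32/33 + (-1719 - 189)*(-1/3463) = -32/33 - 1908*(-1/3463) = -32/33 + 1908/3463 = -47852/114279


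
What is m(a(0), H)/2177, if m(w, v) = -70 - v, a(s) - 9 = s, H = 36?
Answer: -106/2177 ≈ -0.048691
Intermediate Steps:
a(s) = 9 + s
m(a(0), H)/2177 = (-70 - 1*36)/2177 = (-70 - 36)*(1/2177) = -106*1/2177 = -106/2177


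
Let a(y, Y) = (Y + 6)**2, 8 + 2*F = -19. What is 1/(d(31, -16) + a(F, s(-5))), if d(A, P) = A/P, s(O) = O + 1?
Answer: 16/33 ≈ 0.48485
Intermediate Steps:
s(O) = 1 + O
F = -27/2 (F = -4 + (1/2)*(-19) = -4 - 19/2 = -27/2 ≈ -13.500)
a(y, Y) = (6 + Y)**2
1/(d(31, -16) + a(F, s(-5))) = 1/(31/(-16) + (6 + (1 - 5))**2) = 1/(31*(-1/16) + (6 - 4)**2) = 1/(-31/16 + 2**2) = 1/(-31/16 + 4) = 1/(33/16) = 16/33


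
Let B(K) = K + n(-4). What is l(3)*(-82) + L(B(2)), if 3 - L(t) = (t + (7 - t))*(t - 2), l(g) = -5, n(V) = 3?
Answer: 392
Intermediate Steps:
B(K) = 3 + K (B(K) = K + 3 = 3 + K)
L(t) = 17 - 7*t (L(t) = 3 - (t + (7 - t))*(t - 2) = 3 - 7*(-2 + t) = 3 - (-14 + 7*t) = 3 + (14 - 7*t) = 17 - 7*t)
l(3)*(-82) + L(B(2)) = -5*(-82) + (17 - 7*(3 + 2)) = 410 + (17 - 7*5) = 410 + (17 - 35) = 410 - 18 = 392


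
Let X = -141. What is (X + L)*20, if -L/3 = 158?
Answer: -12300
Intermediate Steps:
L = -474 (L = -3*158 = -474)
(X + L)*20 = (-141 - 474)*20 = -615*20 = -12300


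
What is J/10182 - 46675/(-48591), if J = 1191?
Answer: 177705577/164917854 ≈ 1.0775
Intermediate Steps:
J/10182 - 46675/(-48591) = 1191/10182 - 46675/(-48591) = 1191*(1/10182) - 46675*(-1/48591) = 397/3394 + 46675/48591 = 177705577/164917854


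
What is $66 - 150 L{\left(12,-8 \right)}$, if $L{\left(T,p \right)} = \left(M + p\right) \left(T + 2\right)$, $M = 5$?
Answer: $6366$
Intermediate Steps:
$L{\left(T,p \right)} = \left(2 + T\right) \left(5 + p\right)$ ($L{\left(T,p \right)} = \left(5 + p\right) \left(T + 2\right) = \left(5 + p\right) \left(2 + T\right) = \left(2 + T\right) \left(5 + p\right)$)
$66 - 150 L{\left(12,-8 \right)} = 66 - 150 \left(10 + 2 \left(-8\right) + 5 \cdot 12 + 12 \left(-8\right)\right) = 66 - 150 \left(10 - 16 + 60 - 96\right) = 66 - -6300 = 66 + 6300 = 6366$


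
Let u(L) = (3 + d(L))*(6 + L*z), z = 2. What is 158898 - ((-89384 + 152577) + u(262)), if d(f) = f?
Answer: -44745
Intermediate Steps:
u(L) = (3 + L)*(6 + 2*L) (u(L) = (3 + L)*(6 + L*2) = (3 + L)*(6 + 2*L))
158898 - ((-89384 + 152577) + u(262)) = 158898 - ((-89384 + 152577) + (18 + 2*262² + 12*262)) = 158898 - (63193 + (18 + 2*68644 + 3144)) = 158898 - (63193 + (18 + 137288 + 3144)) = 158898 - (63193 + 140450) = 158898 - 1*203643 = 158898 - 203643 = -44745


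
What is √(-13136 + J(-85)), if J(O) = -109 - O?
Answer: 2*I*√3290 ≈ 114.72*I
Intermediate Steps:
√(-13136 + J(-85)) = √(-13136 + (-109 - 1*(-85))) = √(-13136 + (-109 + 85)) = √(-13136 - 24) = √(-13160) = 2*I*√3290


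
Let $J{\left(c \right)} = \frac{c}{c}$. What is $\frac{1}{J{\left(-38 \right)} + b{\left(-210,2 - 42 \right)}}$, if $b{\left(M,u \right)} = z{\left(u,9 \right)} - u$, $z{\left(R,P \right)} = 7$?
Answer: $\frac{1}{48} \approx 0.020833$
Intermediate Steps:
$J{\left(c \right)} = 1$
$b{\left(M,u \right)} = 7 - u$
$\frac{1}{J{\left(-38 \right)} + b{\left(-210,2 - 42 \right)}} = \frac{1}{1 + \left(7 - \left(2 - 42\right)\right)} = \frac{1}{1 + \left(7 - -40\right)} = \frac{1}{1 + \left(7 + 40\right)} = \frac{1}{1 + 47} = \frac{1}{48}$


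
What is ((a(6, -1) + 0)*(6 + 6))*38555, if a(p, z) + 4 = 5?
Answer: 462660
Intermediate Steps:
a(p, z) = 1 (a(p, z) = -4 + 5 = 1)
((a(6, -1) + 0)*(6 + 6))*38555 = ((1 + 0)*(6 + 6))*38555 = (1*12)*38555 = 12*38555 = 462660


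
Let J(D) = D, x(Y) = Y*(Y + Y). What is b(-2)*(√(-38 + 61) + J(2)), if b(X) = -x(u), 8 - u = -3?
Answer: -484 - 242*√23 ≈ -1644.6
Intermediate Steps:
u = 11 (u = 8 - 1*(-3) = 8 + 3 = 11)
x(Y) = 2*Y² (x(Y) = Y*(2*Y) = 2*Y²)
b(X) = -242 (b(X) = -2*11² = -2*121 = -1*242 = -242)
b(-2)*(√(-38 + 61) + J(2)) = -242*(√(-38 + 61) + 2) = -242*(√23 + 2) = -242*(2 + √23) = -484 - 242*√23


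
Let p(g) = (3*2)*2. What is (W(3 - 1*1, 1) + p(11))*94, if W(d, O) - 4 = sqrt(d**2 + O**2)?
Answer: 1504 + 94*sqrt(5) ≈ 1714.2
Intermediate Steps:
p(g) = 12 (p(g) = 6*2 = 12)
W(d, O) = 4 + sqrt(O**2 + d**2) (W(d, O) = 4 + sqrt(d**2 + O**2) = 4 + sqrt(O**2 + d**2))
(W(3 - 1*1, 1) + p(11))*94 = ((4 + sqrt(1**2 + (3 - 1*1)**2)) + 12)*94 = ((4 + sqrt(1 + (3 - 1)**2)) + 12)*94 = ((4 + sqrt(1 + 2**2)) + 12)*94 = ((4 + sqrt(1 + 4)) + 12)*94 = ((4 + sqrt(5)) + 12)*94 = (16 + sqrt(5))*94 = 1504 + 94*sqrt(5)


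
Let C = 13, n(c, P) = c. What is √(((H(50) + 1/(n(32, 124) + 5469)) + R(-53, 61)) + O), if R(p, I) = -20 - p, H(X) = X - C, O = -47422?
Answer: I*√1432918913851/5501 ≈ 217.61*I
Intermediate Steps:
H(X) = -13 + X (H(X) = X - 1*13 = X - 13 = -13 + X)
√(((H(50) + 1/(n(32, 124) + 5469)) + R(-53, 61)) + O) = √((((-13 + 50) + 1/(32 + 5469)) + (-20 - 1*(-53))) - 47422) = √(((37 + 1/5501) + (-20 + 53)) - 47422) = √(((37 + 1/5501) + 33) - 47422) = √((203538/5501 + 33) - 47422) = √(385071/5501 - 47422) = √(-260483351/5501) = I*√1432918913851/5501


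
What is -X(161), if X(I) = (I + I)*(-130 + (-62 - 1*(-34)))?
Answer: 50876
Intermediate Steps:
X(I) = -316*I (X(I) = (2*I)*(-130 + (-62 + 34)) = (2*I)*(-130 - 28) = (2*I)*(-158) = -316*I)
-X(161) = -(-316)*161 = -1*(-50876) = 50876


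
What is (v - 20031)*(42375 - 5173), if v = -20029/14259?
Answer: -10626455841716/14259 ≈ -7.4525e+8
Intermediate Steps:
v = -20029/14259 (v = -20029*1/14259 = -20029/14259 ≈ -1.4047)
(v - 20031)*(42375 - 5173) = (-20029/14259 - 20031)*(42375 - 5173) = -285642058/14259*37202 = -10626455841716/14259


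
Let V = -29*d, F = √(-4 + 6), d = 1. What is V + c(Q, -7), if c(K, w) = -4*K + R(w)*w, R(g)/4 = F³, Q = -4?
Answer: -13 - 56*√2 ≈ -92.196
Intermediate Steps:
F = √2 ≈ 1.4142
V = -29 (V = -29*1 = -29)
R(g) = 8*√2 (R(g) = 4*(√2)³ = 4*(2*√2) = 8*√2)
c(K, w) = -4*K + 8*w*√2 (c(K, w) = -4*K + (8*√2)*w = -4*K + 8*w*√2)
V + c(Q, -7) = -29 + (-4*(-4) + 8*(-7)*√2) = -29 + (16 - 56*√2) = -13 - 56*√2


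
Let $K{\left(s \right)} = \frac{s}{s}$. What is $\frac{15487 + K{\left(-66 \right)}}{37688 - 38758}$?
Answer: $- \frac{7744}{535} \approx -14.475$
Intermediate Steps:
$K{\left(s \right)} = 1$
$\frac{15487 + K{\left(-66 \right)}}{37688 - 38758} = \frac{15487 + 1}{37688 - 38758} = \frac{15488}{-1070} = 15488 \left(- \frac{1}{1070}\right) = - \frac{7744}{535}$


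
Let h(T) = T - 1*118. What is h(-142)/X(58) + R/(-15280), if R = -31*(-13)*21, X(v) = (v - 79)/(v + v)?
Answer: 460667077/320880 ≈ 1435.6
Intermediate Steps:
X(v) = (-79 + v)/(2*v) (X(v) = (-79 + v)/((2*v)) = (-79 + v)*(1/(2*v)) = (-79 + v)/(2*v))
h(T) = -118 + T (h(T) = T - 118 = -118 + T)
R = 8463 (R = 403*21 = 8463)
h(-142)/X(58) + R/(-15280) = (-118 - 142)/(((½)*(-79 + 58)/58)) + 8463/(-15280) = -260/((½)*(1/58)*(-21)) + 8463*(-1/15280) = -260/(-21/116) - 8463/15280 = -260*(-116/21) - 8463/15280 = 30160/21 - 8463/15280 = 460667077/320880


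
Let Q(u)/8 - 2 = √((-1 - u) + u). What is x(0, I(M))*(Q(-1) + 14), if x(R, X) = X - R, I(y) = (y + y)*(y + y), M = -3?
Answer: 1080 + 288*I ≈ 1080.0 + 288.0*I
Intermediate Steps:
I(y) = 4*y² (I(y) = (2*y)*(2*y) = 4*y²)
Q(u) = 16 + 8*I (Q(u) = 16 + 8*√((-1 - u) + u) = 16 + 8*√(-1) = 16 + 8*I)
x(0, I(M))*(Q(-1) + 14) = (4*(-3)² - 1*0)*((16 + 8*I) + 14) = (4*9 + 0)*(30 + 8*I) = (36 + 0)*(30 + 8*I) = 36*(30 + 8*I) = 1080 + 288*I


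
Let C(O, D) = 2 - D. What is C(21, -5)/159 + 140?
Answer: 22267/159 ≈ 140.04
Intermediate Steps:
C(21, -5)/159 + 140 = (2 - 1*(-5))/159 + 140 = (2 + 5)*(1/159) + 140 = 7*(1/159) + 140 = 7/159 + 140 = 22267/159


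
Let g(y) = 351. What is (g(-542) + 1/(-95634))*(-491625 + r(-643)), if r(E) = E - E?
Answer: -79722890875/462 ≈ -1.7256e+8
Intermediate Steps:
r(E) = 0
(g(-542) + 1/(-95634))*(-491625 + r(-643)) = (351 + 1/(-95634))*(-491625 + 0) = (351 - 1/95634)*(-491625) = (33567533/95634)*(-491625) = -79722890875/462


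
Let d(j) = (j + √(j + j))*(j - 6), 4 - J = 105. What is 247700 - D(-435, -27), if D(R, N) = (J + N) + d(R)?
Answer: 55993 + 441*I*√870 ≈ 55993.0 + 13008.0*I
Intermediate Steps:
J = -101 (J = 4 - 1*105 = 4 - 105 = -101)
d(j) = (-6 + j)*(j + √2*√j) (d(j) = (j + √(2*j))*(-6 + j) = (j + √2*√j)*(-6 + j) = (-6 + j)*(j + √2*√j))
D(R, N) = -101 + N + R² - 6*R + √2*R^(3/2) - 6*√2*√R (D(R, N) = (-101 + N) + (R² - 6*R + √2*R^(3/2) - 6*√2*√R) = -101 + N + R² - 6*R + √2*R^(3/2) - 6*√2*√R)
247700 - D(-435, -27) = 247700 - (-101 - 27 + (-435)² - 6*(-435) + √2*(-435)^(3/2) - 6*√2*√(-435)) = 247700 - (-101 - 27 + 189225 + 2610 + √2*(-435*I*√435) - 6*√2*I*√435) = 247700 - (-101 - 27 + 189225 + 2610 - 435*I*√870 - 6*I*√870) = 247700 - (191707 - 441*I*√870) = 247700 + (-191707 + 441*I*√870) = 55993 + 441*I*√870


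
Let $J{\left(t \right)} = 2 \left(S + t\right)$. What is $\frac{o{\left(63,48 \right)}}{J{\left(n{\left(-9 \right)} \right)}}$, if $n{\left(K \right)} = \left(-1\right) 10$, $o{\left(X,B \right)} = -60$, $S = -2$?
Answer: $\frac{5}{2} \approx 2.5$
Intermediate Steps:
$n{\left(K \right)} = -10$
$J{\left(t \right)} = -4 + 2 t$ ($J{\left(t \right)} = 2 \left(-2 + t\right) = -4 + 2 t$)
$\frac{o{\left(63,48 \right)}}{J{\left(n{\left(-9 \right)} \right)}} = - \frac{60}{-4 + 2 \left(-10\right)} = - \frac{60}{-4 - 20} = - \frac{60}{-24} = \left(-60\right) \left(- \frac{1}{24}\right) = \frac{5}{2}$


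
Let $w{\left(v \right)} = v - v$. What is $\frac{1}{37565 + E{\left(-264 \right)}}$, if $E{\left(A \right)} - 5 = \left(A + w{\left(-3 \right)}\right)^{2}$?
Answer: $\frac{1}{107266} \approx 9.3226 \cdot 10^{-6}$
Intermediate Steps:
$w{\left(v \right)} = 0$
$E{\left(A \right)} = 5 + A^{2}$ ($E{\left(A \right)} = 5 + \left(A + 0\right)^{2} = 5 + A^{2}$)
$\frac{1}{37565 + E{\left(-264 \right)}} = \frac{1}{37565 + \left(5 + \left(-264\right)^{2}\right)} = \frac{1}{37565 + \left(5 + 69696\right)} = \frac{1}{37565 + 69701} = \frac{1}{107266}$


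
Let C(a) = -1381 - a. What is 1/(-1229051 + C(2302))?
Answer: -1/1232734 ≈ -8.1120e-7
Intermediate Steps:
1/(-1229051 + C(2302)) = 1/(-1229051 + (-1381 - 1*2302)) = 1/(-1229051 + (-1381 - 2302)) = 1/(-1229051 - 3683) = 1/(-1232734) = -1/1232734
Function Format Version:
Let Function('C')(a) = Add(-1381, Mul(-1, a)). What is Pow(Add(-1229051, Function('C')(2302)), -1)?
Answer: Rational(-1, 1232734) ≈ -8.1120e-7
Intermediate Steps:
Pow(Add(-1229051, Function('C')(2302)), -1) = Pow(Add(-1229051, Add(-1381, Mul(-1, 2302))), -1) = Pow(Add(-1229051, Add(-1381, -2302)), -1) = Pow(Add(-1229051, -3683), -1) = Pow(-1232734, -1) = Rational(-1, 1232734)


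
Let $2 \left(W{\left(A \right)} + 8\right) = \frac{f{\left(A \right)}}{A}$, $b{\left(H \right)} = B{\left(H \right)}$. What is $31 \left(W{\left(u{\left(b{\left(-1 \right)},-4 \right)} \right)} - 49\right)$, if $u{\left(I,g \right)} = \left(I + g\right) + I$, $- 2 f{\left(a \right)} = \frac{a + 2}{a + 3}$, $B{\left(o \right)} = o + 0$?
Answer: $- \frac{31775}{18} \approx -1765.3$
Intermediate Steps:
$B{\left(o \right)} = o$
$f{\left(a \right)} = - \frac{2 + a}{2 \left(3 + a\right)}$ ($f{\left(a \right)} = - \frac{\left(a + 2\right) \frac{1}{a + 3}}{2} = - \frac{\left(2 + a\right) \frac{1}{3 + a}}{2} = - \frac{\frac{1}{3 + a} \left(2 + a\right)}{2} = - \frac{2 + a}{2 \left(3 + a\right)}$)
$b{\left(H \right)} = H$
$u{\left(I,g \right)} = g + 2 I$
$W{\left(A \right)} = -8 + \frac{-2 - A}{4 A \left(3 + A\right)}$ ($W{\left(A \right)} = -8 + \frac{\frac{-2 - A}{2 \left(3 + A\right)} \frac{1}{A}}{2} = -8 + \frac{\frac{1}{2} \frac{1}{A} \frac{1}{3 + A} \left(-2 - A\right)}{2} = -8 + \frac{-2 - A}{4 A \left(3 + A\right)}$)
$31 \left(W{\left(u{\left(b{\left(-1 \right)},-4 \right)} \right)} - 49\right) = 31 \left(\frac{-2 - \left(-4 + 2 \left(-1\right)\right) - 32 \left(-4 + 2 \left(-1\right)\right) \left(3 + \left(-4 + 2 \left(-1\right)\right)\right)}{4 \left(-4 + 2 \left(-1\right)\right) \left(3 + \left(-4 + 2 \left(-1\right)\right)\right)} - 49\right) = 31 \left(\frac{-2 - \left(-4 - 2\right) - 32 \left(-4 - 2\right) \left(3 - 6\right)}{4 \left(-4 - 2\right) \left(3 - 6\right)} - 49\right) = 31 \left(\frac{-2 - -6 - - 192 \left(3 - 6\right)}{4 \left(-6\right) \left(3 - 6\right)} - 49\right) = 31 \left(\frac{1}{4} \left(- \frac{1}{6}\right) \frac{1}{-3} \left(-2 + 6 - \left(-192\right) \left(-3\right)\right) - 49\right) = 31 \left(\frac{1}{4} \left(- \frac{1}{6}\right) \left(- \frac{1}{3}\right) \left(-2 + 6 - 576\right) - 49\right) = 31 \left(\frac{1}{4} \left(- \frac{1}{6}\right) \left(- \frac{1}{3}\right) \left(-572\right) - 49\right) = 31 \left(- \frac{143}{18} - 49\right) = 31 \left(- \frac{1025}{18}\right) = - \frac{31775}{18}$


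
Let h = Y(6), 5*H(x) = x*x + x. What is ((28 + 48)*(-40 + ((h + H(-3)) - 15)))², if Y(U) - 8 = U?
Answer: 228735376/25 ≈ 9.1494e+6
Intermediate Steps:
H(x) = x/5 + x²/5 (H(x) = (x*x + x)/5 = (x² + x)/5 = (x + x²)/5 = x/5 + x²/5)
Y(U) = 8 + U
h = 14 (h = 8 + 6 = 14)
((28 + 48)*(-40 + ((h + H(-3)) - 15)))² = ((28 + 48)*(-40 + ((14 + (⅕)*(-3)*(1 - 3)) - 15)))² = (76*(-40 + ((14 + (⅕)*(-3)*(-2)) - 15)))² = (76*(-40 + ((14 + 6/5) - 15)))² = (76*(-40 + (76/5 - 15)))² = (76*(-40 + ⅕))² = (76*(-199/5))² = (-15124/5)² = 228735376/25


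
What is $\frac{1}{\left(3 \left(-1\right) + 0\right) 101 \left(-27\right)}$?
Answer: $\frac{1}{8181} \approx 0.00012223$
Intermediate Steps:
$\frac{1}{\left(3 \left(-1\right) + 0\right) 101 \left(-27\right)} = \frac{1}{\left(-3 + 0\right) 101 \left(-27\right)} = \frac{1}{\left(-3\right) 101 \left(-27\right)} = \frac{1}{\left(-303\right) \left(-27\right)} = \frac{1}{8181}$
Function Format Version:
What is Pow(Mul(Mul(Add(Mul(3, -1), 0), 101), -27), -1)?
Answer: Rational(1, 8181) ≈ 0.00012223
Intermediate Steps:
Pow(Mul(Mul(Add(Mul(3, -1), 0), 101), -27), -1) = Pow(Mul(Mul(Add(-3, 0), 101), -27), -1) = Pow(Mul(Mul(-3, 101), -27), -1) = Pow(Mul(-303, -27), -1) = Pow(8181, -1) = Rational(1, 8181)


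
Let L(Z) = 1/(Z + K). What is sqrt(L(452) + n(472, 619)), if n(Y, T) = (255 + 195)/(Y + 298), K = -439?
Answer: sqrt(662662)/1001 ≈ 0.81323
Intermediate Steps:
L(Z) = 1/(-439 + Z) (L(Z) = 1/(Z - 439) = 1/(-439 + Z))
n(Y, T) = 450/(298 + Y)
sqrt(L(452) + n(472, 619)) = sqrt(1/(-439 + 452) + 450/(298 + 472)) = sqrt(1/13 + 450/770) = sqrt(1/13 + 450*(1/770)) = sqrt(1/13 + 45/77) = sqrt(662/1001) = sqrt(662662)/1001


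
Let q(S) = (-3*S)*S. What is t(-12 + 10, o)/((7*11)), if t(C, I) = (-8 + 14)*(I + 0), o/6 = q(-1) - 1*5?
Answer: -288/77 ≈ -3.7403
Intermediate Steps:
q(S) = -3*S²
o = -48 (o = 6*(-3*(-1)² - 1*5) = 6*(-3*1 - 5) = 6*(-3 - 5) = 6*(-8) = -48)
t(C, I) = 6*I
t(-12 + 10, o)/((7*11)) = (6*(-48))/((7*11)) = -288/77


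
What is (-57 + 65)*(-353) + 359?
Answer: -2465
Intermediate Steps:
(-57 + 65)*(-353) + 359 = 8*(-353) + 359 = -2824 + 359 = -2465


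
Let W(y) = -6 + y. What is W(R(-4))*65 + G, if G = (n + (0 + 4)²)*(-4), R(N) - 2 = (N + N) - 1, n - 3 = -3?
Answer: -909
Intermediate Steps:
n = 0 (n = 3 - 3 = 0)
R(N) = 1 + 2*N (R(N) = 2 + ((N + N) - 1) = 2 + (2*N - 1) = 2 + (-1 + 2*N) = 1 + 2*N)
G = -64 (G = (0 + (0 + 4)²)*(-4) = (0 + 4²)*(-4) = (0 + 16)*(-4) = 16*(-4) = -64)
W(R(-4))*65 + G = (-6 + (1 + 2*(-4)))*65 - 64 = (-6 + (1 - 8))*65 - 64 = (-6 - 7)*65 - 64 = -13*65 - 64 = -845 - 64 = -909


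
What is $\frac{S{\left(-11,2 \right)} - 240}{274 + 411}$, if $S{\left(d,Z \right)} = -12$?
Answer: $- \frac{252}{685} \approx -0.36788$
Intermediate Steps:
$\frac{S{\left(-11,2 \right)} - 240}{274 + 411} = \frac{-12 - 240}{274 + 411} = \frac{-12 - 240}{685} = \left(-12 - 240\right) \frac{1}{685} = \left(-252\right) \frac{1}{685} = - \frac{252}{685}$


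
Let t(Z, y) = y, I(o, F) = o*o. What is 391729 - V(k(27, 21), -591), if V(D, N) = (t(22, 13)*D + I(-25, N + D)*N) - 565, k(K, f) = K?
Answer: 761318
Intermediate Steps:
I(o, F) = o²
V(D, N) = -565 + 13*D + 625*N (V(D, N) = (13*D + (-25)²*N) - 565 = (13*D + 625*N) - 565 = -565 + 13*D + 625*N)
391729 - V(k(27, 21), -591) = 391729 - (-565 + 13*27 + 625*(-591)) = 391729 - (-565 + 351 - 369375) = 391729 - 1*(-369589) = 391729 + 369589 = 761318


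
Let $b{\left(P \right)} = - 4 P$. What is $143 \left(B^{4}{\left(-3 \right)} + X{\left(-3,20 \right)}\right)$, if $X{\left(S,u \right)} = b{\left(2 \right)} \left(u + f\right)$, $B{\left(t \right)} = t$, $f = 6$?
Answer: $-18161$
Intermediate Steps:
$X{\left(S,u \right)} = -48 - 8 u$ ($X{\left(S,u \right)} = \left(-4\right) 2 \left(u + 6\right) = - 8 \left(6 + u\right) = -48 - 8 u$)
$143 \left(B^{4}{\left(-3 \right)} + X{\left(-3,20 \right)}\right) = 143 \left(\left(-3\right)^{4} - 208\right) = 143 \left(81 - 208\right) = 143 \left(-127\right) = -18161$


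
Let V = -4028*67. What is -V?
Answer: 269876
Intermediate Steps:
V = -269876
-V = -1*(-269876) = 269876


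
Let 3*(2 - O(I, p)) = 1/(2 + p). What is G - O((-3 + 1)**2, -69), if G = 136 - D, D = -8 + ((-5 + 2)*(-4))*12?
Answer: -403/201 ≈ -2.0050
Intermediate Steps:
O(I, p) = 2 - 1/(3*(2 + p))
D = 136 (D = -8 - 3*(-4)*12 = -8 + 12*12 = -8 + 144 = 136)
G = 0 (G = 136 - 1*136 = 136 - 136 = 0)
G - O((-3 + 1)**2, -69) = 0 - (11 + 6*(-69))/(3*(2 - 69)) = 0 - (11 - 414)/(3*(-67)) = 0 - (-1)*(-403)/(3*67) = 0 - 1*403/201 = 0 - 403/201 = -403/201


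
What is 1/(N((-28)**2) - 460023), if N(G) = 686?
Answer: -1/459337 ≈ -2.1771e-6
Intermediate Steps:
1/(N((-28)**2) - 460023) = 1/(686 - 460023) = 1/(-459337) = -1/459337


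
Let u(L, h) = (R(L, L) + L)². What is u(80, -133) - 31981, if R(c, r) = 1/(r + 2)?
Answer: -171993523/6724 ≈ -25579.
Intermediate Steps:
R(c, r) = 1/(2 + r)
u(L, h) = (L + 1/(2 + L))² (u(L, h) = (1/(2 + L) + L)² = (L + 1/(2 + L))²)
u(80, -133) - 31981 = (80 + 1/(2 + 80))² - 31981 = (80 + 1/82)² - 31981 = (6561/82)² - 31981 = 43046721/6724 - 31981 = -171993523/6724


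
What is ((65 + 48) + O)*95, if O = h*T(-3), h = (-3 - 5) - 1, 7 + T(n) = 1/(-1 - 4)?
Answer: 16891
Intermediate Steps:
T(n) = -36/5 (T(n) = -7 + 1/(-1 - 4) = -7 + 1/(-5) = -7 - ⅕ = -36/5)
h = -9 (h = -8 - 1 = -9)
O = 324/5 (O = -9*(-36/5) = 324/5 ≈ 64.800)
((65 + 48) + O)*95 = ((65 + 48) + 324/5)*95 = (113 + 324/5)*95 = (889/5)*95 = 16891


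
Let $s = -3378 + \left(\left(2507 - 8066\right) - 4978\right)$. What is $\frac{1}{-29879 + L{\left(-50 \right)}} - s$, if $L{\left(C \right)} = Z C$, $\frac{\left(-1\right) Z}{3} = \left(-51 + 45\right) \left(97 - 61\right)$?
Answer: $\frac{866612284}{62279} \approx 13915.0$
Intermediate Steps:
$Z = 648$ ($Z = - 3 \left(-51 + 45\right) \left(97 - 61\right) = - 3 \left(\left(-6\right) 36\right) = \left(-3\right) \left(-216\right) = 648$)
$s = -13915$ ($s = -3378 - 10537 = -13915$)
$L{\left(C \right)} = 648 C$
$\frac{1}{-29879 + L{\left(-50 \right)}} - s = \frac{1}{-29879 + 648 \left(-50\right)} - -13915 = \frac{1}{-29879 - 32400} + 13915 = \frac{1}{-62279} + 13915 = - \frac{1}{62279} + 13915 = \frac{866612284}{62279}$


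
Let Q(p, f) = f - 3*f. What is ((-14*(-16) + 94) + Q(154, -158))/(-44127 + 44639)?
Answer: 317/256 ≈ 1.2383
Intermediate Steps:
Q(p, f) = -2*f
((-14*(-16) + 94) + Q(154, -158))/(-44127 + 44639) = ((-14*(-16) + 94) - 2*(-158))/(-44127 + 44639) = ((224 + 94) + 316)/512 = (318 + 316)*(1/512) = 634*(1/512) = 317/256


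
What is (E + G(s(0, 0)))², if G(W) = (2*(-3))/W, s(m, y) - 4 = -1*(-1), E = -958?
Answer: 23001616/25 ≈ 9.2007e+5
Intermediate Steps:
s(m, y) = 5 (s(m, y) = 4 - 1*(-1) = 4 + 1 = 5)
G(W) = -6/W
(E + G(s(0, 0)))² = (-958 - 6/5)² = (-4796/5)² = 23001616/25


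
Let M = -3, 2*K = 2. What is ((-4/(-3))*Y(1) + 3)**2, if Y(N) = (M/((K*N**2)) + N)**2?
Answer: 625/9 ≈ 69.444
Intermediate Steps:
K = 1 (K = (1/2)*2 = 1)
Y(N) = (N - 3/N**2)**2 (Y(N) = (-3/N**2 + N)**2 = (N - 3/N**2)**2)
((-4/(-3))*Y(1) + 3)**2 = ((-4/(-3))*((-3 + 1**3)**2/1**4) + 3)**2 = ((-4*(-1/3))*(1*(-3 + 1)**2) + 3)**2 = (4*(1*(-2)**2)/3 + 3)**2 = (4*(1*4)/3 + 3)**2 = ((4/3)*4 + 3)**2 = (16/3 + 3)**2 = (25/3)**2 = 625/9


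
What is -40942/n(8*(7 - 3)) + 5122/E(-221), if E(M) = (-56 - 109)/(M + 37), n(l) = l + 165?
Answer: 178906826/32505 ≈ 5504.0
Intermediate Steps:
n(l) = 165 + l
E(M) = -165/(37 + M)
-40942/n(8*(7 - 3)) + 5122/E(-221) = -40942/(165 + 8*(7 - 3)) + 5122/((-165/(37 - 221))) = -40942/(165 + 8*4) + 5122/((-165/(-184))) = -40942/(165 + 32) + 5122/((-165*(-1/184))) = -40942/197 + 5122/(165/184) = -40942*1/197 + 5122*(184/165) = -40942/197 + 942448/165 = 178906826/32505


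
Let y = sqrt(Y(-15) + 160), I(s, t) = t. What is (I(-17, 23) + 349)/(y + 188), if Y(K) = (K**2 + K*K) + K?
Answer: 23312/11583 - 124*sqrt(595)/11583 ≈ 1.7515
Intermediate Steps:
Y(K) = K + 2*K**2 (Y(K) = (K**2 + K**2) + K = 2*K**2 + K = K + 2*K**2)
y = sqrt(595) (y = sqrt(-15*(1 + 2*(-15)) + 160) = sqrt(-15*(1 - 30) + 160) = sqrt(-15*(-29) + 160) = sqrt(435 + 160) = sqrt(595) ≈ 24.393)
(I(-17, 23) + 349)/(y + 188) = (23 + 349)/(sqrt(595) + 188) = 372/(188 + sqrt(595))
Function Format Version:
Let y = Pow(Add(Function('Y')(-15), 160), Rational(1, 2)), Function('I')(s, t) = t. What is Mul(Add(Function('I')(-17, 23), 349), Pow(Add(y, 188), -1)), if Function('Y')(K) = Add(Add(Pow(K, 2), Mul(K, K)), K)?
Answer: Add(Rational(23312, 11583), Mul(Rational(-124, 11583), Pow(595, Rational(1, 2)))) ≈ 1.7515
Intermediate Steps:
Function('Y')(K) = Add(K, Mul(2, Pow(K, 2))) (Function('Y')(K) = Add(Add(Pow(K, 2), Pow(K, 2)), K) = Add(Mul(2, Pow(K, 2)), K) = Add(K, Mul(2, Pow(K, 2))))
y = Pow(595, Rational(1, 2)) (y = Pow(Add(Mul(-15, Add(1, Mul(2, -15))), 160), Rational(1, 2)) = Pow(Add(Mul(-15, Add(1, -30)), 160), Rational(1, 2)) = Pow(Add(Mul(-15, -29), 160), Rational(1, 2)) = Pow(Add(435, 160), Rational(1, 2)) = Pow(595, Rational(1, 2)) ≈ 24.393)
Mul(Add(Function('I')(-17, 23), 349), Pow(Add(y, 188), -1)) = Mul(Add(23, 349), Pow(Add(Pow(595, Rational(1, 2)), 188), -1)) = Mul(372, Pow(Add(188, Pow(595, Rational(1, 2))), -1))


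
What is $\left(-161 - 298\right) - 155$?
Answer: $-614$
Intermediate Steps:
$\left(-161 - 298\right) - 155 = -459 - 155 = -614$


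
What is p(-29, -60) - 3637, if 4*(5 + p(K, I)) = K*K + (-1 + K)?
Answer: -13757/4 ≈ -3439.3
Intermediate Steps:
p(K, I) = -21/4 + K/4 + K²/4 (p(K, I) = -5 + (K*K + (-1 + K))/4 = -5 + (K² + (-1 + K))/4 = -5 + (-1 + K + K²)/4 = -5 + (-¼ + K/4 + K²/4) = -21/4 + K/4 + K²/4)
p(-29, -60) - 3637 = (-21/4 + (¼)*(-29) + (¼)*(-29)²) - 3637 = (-21/4 - 29/4 + (¼)*841) - 3637 = (-21/4 - 29/4 + 841/4) - 3637 = 791/4 - 3637 = -13757/4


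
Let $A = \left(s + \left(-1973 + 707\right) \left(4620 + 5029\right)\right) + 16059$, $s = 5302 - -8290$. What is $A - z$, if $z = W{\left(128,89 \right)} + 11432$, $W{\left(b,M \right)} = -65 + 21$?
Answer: $-12197371$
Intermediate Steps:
$s = 13592$ ($s = 5302 + 8290 = 13592$)
$W{\left(b,M \right)} = -44$
$z = 11388$ ($z = -44 + 11432 = 11388$)
$A = -12185983$ ($A = \left(13592 + \left(-1973 + 707\right) \left(4620 + 5029\right)\right) + 16059 = \left(13592 - 12215634\right) + 16059 = -12202042 + 16059 = -12185983$)
$A - z = -12185983 - 11388 = -12197371$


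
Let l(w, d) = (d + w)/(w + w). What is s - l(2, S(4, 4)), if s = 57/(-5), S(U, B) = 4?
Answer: -129/10 ≈ -12.900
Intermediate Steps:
l(w, d) = (d + w)/(2*w) (l(w, d) = (d + w)/((2*w)) = (d + w)*(1/(2*w)) = (d + w)/(2*w))
s = -57/5 (s = 57*(-1/5) = -57/5 ≈ -11.400)
s - l(2, S(4, 4)) = -57/5 - (4 + 2)/(2*2) = -57/5 - 6/(2*2) = -57/5 - 1*3/2 = -57/5 - 3/2 = -129/10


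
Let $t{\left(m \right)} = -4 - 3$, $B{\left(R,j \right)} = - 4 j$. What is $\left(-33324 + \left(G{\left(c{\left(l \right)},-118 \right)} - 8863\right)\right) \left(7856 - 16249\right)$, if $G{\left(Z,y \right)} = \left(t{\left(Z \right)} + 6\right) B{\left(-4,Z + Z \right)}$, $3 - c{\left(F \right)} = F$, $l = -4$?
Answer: $353605483$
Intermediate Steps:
$c{\left(F \right)} = 3 - F$
$t{\left(m \right)} = -7$ ($t{\left(m \right)} = -4 - 3 = -7$)
$G{\left(Z,y \right)} = 8 Z$ ($G{\left(Z,y \right)} = \left(-7 + 6\right) \left(- 4 \left(Z + Z\right)\right) = - \left(-4\right) 2 Z = - \left(-8\right) Z = 8 Z$)
$\left(-33324 + \left(G{\left(c{\left(l \right)},-118 \right)} - 8863\right)\right) \left(7856 - 16249\right) = \left(-33324 - \left(8863 - 8 \left(3 - -4\right)\right)\right) \left(7856 - 16249\right) = \left(-33324 - \left(8863 - 8 \left(3 + 4\right)\right)\right) \left(-8393\right) = \left(-33324 + \left(8 \cdot 7 - 8863\right)\right) \left(-8393\right) = \left(-33324 + \left(56 - 8863\right)\right) \left(-8393\right) = \left(-33324 - 8807\right) \left(-8393\right) = \left(-42131\right) \left(-8393\right) = 353605483$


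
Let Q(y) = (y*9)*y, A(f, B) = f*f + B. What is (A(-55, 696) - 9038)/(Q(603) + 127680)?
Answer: -5317/3400161 ≈ -0.0015638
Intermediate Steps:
A(f, B) = B + f² (A(f, B) = f² + B = B + f²)
Q(y) = 9*y² (Q(y) = (9*y)*y = 9*y²)
(A(-55, 696) - 9038)/(Q(603) + 127680) = ((696 + (-55)²) - 9038)/(9*603² + 127680) = ((696 + 3025) - 9038)/(9*363609 + 127680) = (3721 - 9038)/(3272481 + 127680) = -5317/3400161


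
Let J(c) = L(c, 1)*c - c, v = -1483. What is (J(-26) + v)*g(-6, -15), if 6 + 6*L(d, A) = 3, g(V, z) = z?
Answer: 21660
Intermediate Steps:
L(d, A) = -½ (L(d, A) = -1 + (⅙)*3 = -1 + ½ = -½)
J(c) = -3*c/2 (J(c) = -c/2 - c = -3*c/2)
(J(-26) + v)*g(-6, -15) = (-3/2*(-26) - 1483)*(-15) = (39 - 1483)*(-15) = -1444*(-15) = 21660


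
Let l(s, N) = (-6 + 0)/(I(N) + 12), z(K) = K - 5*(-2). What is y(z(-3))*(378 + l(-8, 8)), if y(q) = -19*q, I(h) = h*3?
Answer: -301511/6 ≈ -50252.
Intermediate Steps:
I(h) = 3*h
z(K) = 10 + K (z(K) = K + 10 = 10 + K)
l(s, N) = -6/(12 + 3*N) (l(s, N) = (-6 + 0)/(3*N + 12) = -6/(12 + 3*N))
y(z(-3))*(378 + l(-8, 8)) = (-19*(10 - 3))*(378 - 2/(4 + 8)) = (-19*7)*(378 - 2/12) = -133*(378 - 2*1/12) = -133*(378 - ⅙) = -133*2267/6 = -301511/6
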